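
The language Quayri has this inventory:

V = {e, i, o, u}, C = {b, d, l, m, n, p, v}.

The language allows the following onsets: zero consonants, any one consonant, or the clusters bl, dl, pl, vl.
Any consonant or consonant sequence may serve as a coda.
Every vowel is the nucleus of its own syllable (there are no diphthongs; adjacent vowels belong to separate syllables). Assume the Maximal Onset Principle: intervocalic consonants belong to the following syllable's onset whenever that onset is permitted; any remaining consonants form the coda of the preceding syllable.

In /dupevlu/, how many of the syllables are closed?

Vowels present: u, e, u; each is a nucleus, giving 3 syllables.
V1 /u/ – V2 /e/: just /p/ — single C goes to the following onset.
V2 /e/ – V3 /u/: /vl/ — entire cluster is a permitted onset → onset /vl/, coda ∅.
So the parse is du.pe.vlu.
Classifying each syllable: /du/ (open), /pe/ (open), /vlu/ (open).
Closed syllables: 0.

0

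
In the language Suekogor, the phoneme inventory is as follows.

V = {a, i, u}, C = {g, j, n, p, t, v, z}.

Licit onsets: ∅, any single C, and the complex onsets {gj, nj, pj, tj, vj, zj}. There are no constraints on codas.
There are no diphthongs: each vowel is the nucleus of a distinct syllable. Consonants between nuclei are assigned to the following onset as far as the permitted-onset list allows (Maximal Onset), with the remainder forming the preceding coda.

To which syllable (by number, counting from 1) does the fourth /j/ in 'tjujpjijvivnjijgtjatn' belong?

2

The vowels are u, i, i, i, a — 5 nuclei, so 5 syllables.
Between /u/ (V1) and /i/ (V2): /jpj/; trying suffixes from longest down, /pj/ is the first permitted one, so coda /j/ | onset /pj/.
Between /i/ (V2) and /i/ (V3): cluster /jv/ — the longest permitted-onset suffix is /v/; onset = /v/, preceding coda = /j/.
Between /i/ (V3) and /i/ (V4): /vnj/ — longest licit onset from the right is /nj/, leaving /v/ as coda.
Between /i/ (V4) and /a/ (V5): /jgtj/; trying suffixes from longest down, /tj/ is the first permitted one, so coda /jg/ | onset /tj/.
Putting it together: tjuj.pjij.viv.njijg.tjatn.
The fourth /j/ is in the coda of syllable 2 (/pjij/).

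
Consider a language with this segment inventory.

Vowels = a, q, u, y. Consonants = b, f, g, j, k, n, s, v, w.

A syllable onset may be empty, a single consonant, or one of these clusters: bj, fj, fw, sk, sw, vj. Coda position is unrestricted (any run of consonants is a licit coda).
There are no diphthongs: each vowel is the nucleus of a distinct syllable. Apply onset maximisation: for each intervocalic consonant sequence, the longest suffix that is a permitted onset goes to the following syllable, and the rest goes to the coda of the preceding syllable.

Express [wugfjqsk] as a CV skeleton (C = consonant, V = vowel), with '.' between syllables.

The vowels are u, q — 2 nuclei, so 2 syllables.
V1 /u/ – V2 /q/: /gfj/ — longest licit onset from the right is /fj/, leaving /g/ as coda.
Syllabification: wug.fjqsk.
Mapping each syllable to C/V: /wug/ → CVC, /fjqsk/ → CCVCC.

CVC.CCVCC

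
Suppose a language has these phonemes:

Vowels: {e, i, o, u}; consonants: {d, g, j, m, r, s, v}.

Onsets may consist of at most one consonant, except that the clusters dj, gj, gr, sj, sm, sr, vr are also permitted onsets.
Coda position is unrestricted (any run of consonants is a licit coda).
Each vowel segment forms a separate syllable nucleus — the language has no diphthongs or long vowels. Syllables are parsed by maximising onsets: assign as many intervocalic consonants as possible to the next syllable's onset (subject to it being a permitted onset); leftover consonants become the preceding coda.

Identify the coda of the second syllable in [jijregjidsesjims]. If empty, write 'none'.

none

Nuclei (vowels): i, e, i, e, i → 5 syllables.
V1 /i/ – V2 /e/: cluster /jr/ — the longest permitted-onset suffix is /r/; onset = /r/, preceding coda = /j/.
V2 /e/ – V3 /i/: /gj/ — entire cluster is a permitted onset → onset /gj/, coda ∅.
V3 /i/ – V4 /e/: cluster /ds/ — the longest permitted-onset suffix is /s/; onset = /s/, preceding coda = /d/.
V4 /e/ – V5 /i/: /sj/ is a licit onset in full, so it all attaches to the next syllable.
So the parse is jij.re.gjid.se.sjims.
Syllable 2 is /re/: onset /r/, nucleus /e/, coda ∅.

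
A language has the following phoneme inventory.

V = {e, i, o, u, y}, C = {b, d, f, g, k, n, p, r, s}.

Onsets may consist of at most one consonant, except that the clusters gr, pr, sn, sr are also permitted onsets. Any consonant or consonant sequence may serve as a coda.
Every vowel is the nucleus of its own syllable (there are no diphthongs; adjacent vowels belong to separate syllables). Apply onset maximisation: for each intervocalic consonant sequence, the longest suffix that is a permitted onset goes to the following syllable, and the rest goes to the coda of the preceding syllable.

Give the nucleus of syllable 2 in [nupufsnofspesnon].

u

Vowels present: u, u, o, e, o; each is a nucleus, giving 5 syllables.
The second nucleus (vowel 2 from the left) is /u/.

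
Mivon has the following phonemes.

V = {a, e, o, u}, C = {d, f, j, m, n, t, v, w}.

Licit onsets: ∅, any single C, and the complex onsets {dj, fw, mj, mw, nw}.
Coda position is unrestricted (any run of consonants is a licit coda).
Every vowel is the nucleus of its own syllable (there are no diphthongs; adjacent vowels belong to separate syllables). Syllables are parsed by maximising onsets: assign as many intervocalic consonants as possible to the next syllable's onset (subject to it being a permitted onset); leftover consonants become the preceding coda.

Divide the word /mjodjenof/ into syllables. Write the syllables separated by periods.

The vowels are o, e, o — 3 nuclei, so 3 syllables.
V1 /o/ – V2 /e/: /dj/ — entire cluster is a permitted onset → onset /dj/, coda ∅.
V2 /e/ – V3 /o/: /n/ → onset of the next syllable (single consonants are always licit onsets).

mjo.dje.nof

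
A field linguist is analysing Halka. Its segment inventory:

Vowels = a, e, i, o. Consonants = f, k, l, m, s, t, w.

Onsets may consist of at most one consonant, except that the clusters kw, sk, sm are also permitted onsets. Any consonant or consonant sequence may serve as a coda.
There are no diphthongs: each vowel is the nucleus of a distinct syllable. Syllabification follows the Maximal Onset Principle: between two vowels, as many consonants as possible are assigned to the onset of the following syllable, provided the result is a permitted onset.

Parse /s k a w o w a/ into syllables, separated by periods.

The vowels are a, o, a — 3 nuclei, so 3 syllables.
V1 /a/ – V2 /o/: /w/ → onset of the next syllable (single consonants are always licit onsets).
V2 /o/ – V3 /a/: just /w/ — single C goes to the following onset.

ska.wo.wa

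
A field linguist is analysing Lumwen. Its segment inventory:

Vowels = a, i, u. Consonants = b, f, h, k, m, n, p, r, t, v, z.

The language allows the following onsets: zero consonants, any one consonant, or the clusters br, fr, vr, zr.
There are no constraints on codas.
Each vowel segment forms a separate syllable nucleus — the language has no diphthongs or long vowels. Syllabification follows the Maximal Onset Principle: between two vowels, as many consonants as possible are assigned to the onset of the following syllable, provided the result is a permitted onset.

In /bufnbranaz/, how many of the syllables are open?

Nuclei (vowels): u, a, a → 3 syllables.
σ1/σ2 boundary: /fnbr/; trying suffixes from longest down, /br/ is the first permitted one, so coda /fn/ | onset /br/.
σ2/σ3 boundary: /n/ → onset of the next syllable (single consonants are always licit onsets).
Result: bufn.bra.naz.
Classifying each syllable: /bufn/ (closed), /bra/ (open), /naz/ (closed).
Open syllables: 1.

1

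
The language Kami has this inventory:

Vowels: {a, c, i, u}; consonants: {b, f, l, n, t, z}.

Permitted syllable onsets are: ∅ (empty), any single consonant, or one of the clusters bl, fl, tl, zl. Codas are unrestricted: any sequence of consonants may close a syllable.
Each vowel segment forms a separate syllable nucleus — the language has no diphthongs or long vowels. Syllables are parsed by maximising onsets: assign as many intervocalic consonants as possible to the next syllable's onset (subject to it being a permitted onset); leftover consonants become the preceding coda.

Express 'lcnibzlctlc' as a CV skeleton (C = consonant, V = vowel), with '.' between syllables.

Nuclei (vowels): c, i, c, c → 4 syllables.
V1 /c/ – V2 /i/: /n/ → onset of the next syllable (single consonants are always licit onsets).
V2 /i/ – V3 /c/: cluster /bzl/ — the longest permitted-onset suffix is /zl/; onset = /zl/, preceding coda = /b/.
V3 /c/ – V4 /c/: /tl/ — entire cluster is a permitted onset → onset /tl/, coda ∅.
Syllabification: lc.nib.zlc.tlc.
Mapping each syllable to C/V: /lc/ → CV, /nib/ → CVC, /zlc/ → CCV, /tlc/ → CCV.

CV.CVC.CCV.CCV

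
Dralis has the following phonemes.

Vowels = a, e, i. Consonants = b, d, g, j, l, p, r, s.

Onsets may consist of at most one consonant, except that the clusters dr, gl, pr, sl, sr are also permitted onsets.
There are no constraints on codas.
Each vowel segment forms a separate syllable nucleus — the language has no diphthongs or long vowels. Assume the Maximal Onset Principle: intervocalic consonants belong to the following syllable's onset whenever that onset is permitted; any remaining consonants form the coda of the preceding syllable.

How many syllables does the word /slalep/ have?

Vowels present: a, e; each is a nucleus, giving 2 syllables.

2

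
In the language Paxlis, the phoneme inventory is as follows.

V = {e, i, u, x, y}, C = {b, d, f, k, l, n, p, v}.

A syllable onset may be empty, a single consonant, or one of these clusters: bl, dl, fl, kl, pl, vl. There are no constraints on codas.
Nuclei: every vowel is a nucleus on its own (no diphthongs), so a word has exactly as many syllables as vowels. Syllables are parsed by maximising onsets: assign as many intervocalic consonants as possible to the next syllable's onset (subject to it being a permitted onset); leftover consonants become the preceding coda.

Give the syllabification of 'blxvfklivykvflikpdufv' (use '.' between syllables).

blxvf.kli.vykv.flikp.dufv

The vowels are x, i, y, i, u — 5 nuclei, so 5 syllables.
Between /x/ (V1) and /i/ (V2): /vfkl/ — longest licit onset from the right is /kl/, leaving /vf/ as coda.
Between /i/ (V2) and /y/ (V3): /v/ is a single consonant, so it becomes the next onset.
Between /y/ (V3) and /i/ (V4): /kvfl/ splits as /kv/ + /fl/ (/fl/ is the longest suffix that is a licit onset).
Between /i/ (V4) and /u/ (V5): /kpd/; trying suffixes from longest down, /d/ is the first permitted one, so coda /kp/ | onset /d/.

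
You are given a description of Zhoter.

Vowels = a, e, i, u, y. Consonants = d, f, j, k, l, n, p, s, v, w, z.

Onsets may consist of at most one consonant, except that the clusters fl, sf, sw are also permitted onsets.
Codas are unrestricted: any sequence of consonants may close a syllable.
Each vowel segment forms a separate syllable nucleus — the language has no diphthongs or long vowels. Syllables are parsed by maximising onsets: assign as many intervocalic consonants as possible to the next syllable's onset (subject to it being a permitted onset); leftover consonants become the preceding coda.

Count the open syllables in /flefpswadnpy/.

Nuclei (vowels): e, a, y → 3 syllables.
Between /e/ (V1) and /a/ (V2): /fpsw/ splits as /fp/ + /sw/ (/sw/ is the longest suffix that is a licit onset).
Between /a/ (V2) and /y/ (V3): /dnp/ — longest licit onset from the right is /p/, leaving /dn/ as coda.
So the parse is flefp.swadn.py.
Classifying each syllable: /flefp/ (closed), /swadn/ (closed), /py/ (open).
Open syllables: 1.

1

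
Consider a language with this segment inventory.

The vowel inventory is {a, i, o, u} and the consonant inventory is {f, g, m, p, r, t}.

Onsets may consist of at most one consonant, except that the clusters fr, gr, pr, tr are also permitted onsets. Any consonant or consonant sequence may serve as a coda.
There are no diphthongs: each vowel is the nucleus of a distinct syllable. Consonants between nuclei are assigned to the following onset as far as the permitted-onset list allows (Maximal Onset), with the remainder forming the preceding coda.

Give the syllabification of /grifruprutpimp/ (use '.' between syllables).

gri.fru.prut.pimp

The vowels are i, u, u, i — 4 nuclei, so 4 syllables.
/i…u/ gap (V1→V2): cluster /fr/ — /fr/ is itself a permitted onset, so the whole cluster goes right; preceding coda = ∅.
/u…u/ gap (V2→V3): cluster /pr/ — /pr/ is itself a permitted onset, so the whole cluster goes right; preceding coda = ∅.
/u…i/ gap (V3→V4): /tp/ splits as /t/ + /p/ (/p/ is the longest suffix that is a licit onset).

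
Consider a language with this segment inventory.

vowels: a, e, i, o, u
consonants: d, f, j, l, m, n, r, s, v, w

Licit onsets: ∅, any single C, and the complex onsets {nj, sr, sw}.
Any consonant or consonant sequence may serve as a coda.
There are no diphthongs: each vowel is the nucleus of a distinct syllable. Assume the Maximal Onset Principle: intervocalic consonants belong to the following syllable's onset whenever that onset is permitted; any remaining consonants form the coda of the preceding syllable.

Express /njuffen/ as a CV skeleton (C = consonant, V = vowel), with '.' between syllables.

CCVC.CVC

Vowels present: u, e; each is a nucleus, giving 2 syllables.
Between /u/ (V1) and /e/ (V2): cluster /ff/ — the longest permitted-onset suffix is /f/; onset = /f/, preceding coda = /f/.
Putting it together: njuf.fen.
Mapping each syllable to C/V: /njuf/ → CCVC, /fen/ → CVC.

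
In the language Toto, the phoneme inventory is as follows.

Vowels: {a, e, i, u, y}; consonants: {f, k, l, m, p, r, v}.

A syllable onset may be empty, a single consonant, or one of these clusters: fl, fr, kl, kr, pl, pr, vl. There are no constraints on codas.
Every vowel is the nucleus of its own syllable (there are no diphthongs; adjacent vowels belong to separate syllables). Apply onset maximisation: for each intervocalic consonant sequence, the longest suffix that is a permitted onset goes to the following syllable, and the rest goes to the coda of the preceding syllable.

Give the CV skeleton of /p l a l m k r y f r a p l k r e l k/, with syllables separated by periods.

CCVCC.CCV.CCVCC.CCVCC

The vowels are a, y, a, e — 4 nuclei, so 4 syllables.
/a…y/ gap (V1→V2): /lmkr/ — longest licit onset from the right is /kr/, leaving /lm/ as coda.
/y…a/ gap (V2→V3): cluster /fr/ — /fr/ is itself a permitted onset, so the whole cluster goes right; preceding coda = ∅.
/a…e/ gap (V3→V4): /plkr/; trying suffixes from longest down, /kr/ is the first permitted one, so coda /pl/ | onset /kr/.
So the parse is plalm.kry.frapl.krelk.
Mapping each syllable to C/V: /plalm/ → CCVCC, /kry/ → CCV, /frapl/ → CCVCC, /krelk/ → CCVCC.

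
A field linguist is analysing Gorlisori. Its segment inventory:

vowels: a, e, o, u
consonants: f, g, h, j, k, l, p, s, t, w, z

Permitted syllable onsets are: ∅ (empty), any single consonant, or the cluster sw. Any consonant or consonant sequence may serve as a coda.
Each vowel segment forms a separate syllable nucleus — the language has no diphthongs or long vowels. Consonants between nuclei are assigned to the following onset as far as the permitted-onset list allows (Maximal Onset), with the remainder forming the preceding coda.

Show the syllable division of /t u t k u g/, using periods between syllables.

tut.kug

Nuclei (vowels): u, u → 2 syllables.
V1 /u/ – V2 /u/: cluster /tk/ — the longest permitted-onset suffix is /k/; onset = /k/, preceding coda = /t/.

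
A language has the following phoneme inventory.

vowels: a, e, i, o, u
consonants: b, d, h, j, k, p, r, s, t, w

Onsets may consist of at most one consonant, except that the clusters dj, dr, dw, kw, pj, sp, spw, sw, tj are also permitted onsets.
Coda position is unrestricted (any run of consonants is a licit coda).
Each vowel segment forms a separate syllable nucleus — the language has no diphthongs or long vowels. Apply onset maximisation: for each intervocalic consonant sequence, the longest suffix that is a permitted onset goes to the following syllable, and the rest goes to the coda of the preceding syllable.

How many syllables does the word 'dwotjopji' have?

3

Vowels present: o, o, i; each is a nucleus, giving 3 syllables.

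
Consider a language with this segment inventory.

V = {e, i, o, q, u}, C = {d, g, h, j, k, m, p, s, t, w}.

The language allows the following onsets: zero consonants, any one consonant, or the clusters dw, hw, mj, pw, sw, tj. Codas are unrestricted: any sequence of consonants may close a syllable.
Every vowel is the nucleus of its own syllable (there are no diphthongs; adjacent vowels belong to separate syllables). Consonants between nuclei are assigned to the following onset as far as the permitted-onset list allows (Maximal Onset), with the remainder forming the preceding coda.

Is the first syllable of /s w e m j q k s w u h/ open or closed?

Nuclei (vowels): e, q, u → 3 syllables.
σ1/σ2 boundary: cluster /mj/ — /mj/ is itself a permitted onset, so the whole cluster goes right; preceding coda = ∅.
σ2/σ3 boundary: /ksw/; trying suffixes from longest down, /sw/ is the first permitted one, so coda /k/ | onset /sw/.
Putting it together: swe.mjqk.swuh.
Syllable 1 is /swe/; it ends in its nucleus with no coda, so it is open.

open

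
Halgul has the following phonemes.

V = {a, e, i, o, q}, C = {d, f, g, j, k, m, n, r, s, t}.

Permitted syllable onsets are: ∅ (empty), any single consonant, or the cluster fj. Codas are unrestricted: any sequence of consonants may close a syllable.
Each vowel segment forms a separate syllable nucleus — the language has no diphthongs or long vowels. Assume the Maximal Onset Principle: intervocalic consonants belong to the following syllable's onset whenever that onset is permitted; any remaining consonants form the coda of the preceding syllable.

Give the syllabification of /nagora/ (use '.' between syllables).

Nuclei (vowels): a, o, a → 3 syllables.
/a…o/ gap (V1→V2): just /g/ — single C goes to the following onset.
/o…a/ gap (V2→V3): just /r/ — single C goes to the following onset.

na.go.ra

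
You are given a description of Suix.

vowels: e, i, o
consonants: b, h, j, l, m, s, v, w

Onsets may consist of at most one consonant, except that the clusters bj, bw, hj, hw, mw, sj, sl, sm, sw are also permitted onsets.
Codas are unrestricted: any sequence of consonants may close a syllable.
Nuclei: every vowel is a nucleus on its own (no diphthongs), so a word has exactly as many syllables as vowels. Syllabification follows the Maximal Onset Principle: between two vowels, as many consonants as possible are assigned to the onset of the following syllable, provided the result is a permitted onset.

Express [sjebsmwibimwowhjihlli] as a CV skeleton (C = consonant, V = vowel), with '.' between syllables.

CCVCC.CCV.CV.CCVC.CCVCC.CV

The vowels are e, i, i, o, i, i — 6 nuclei, so 6 syllables.
Between /e/ (V1) and /i/ (V2): cluster /bsmw/ — the longest permitted-onset suffix is /mw/; onset = /mw/, preceding coda = /bs/.
Between /i/ (V2) and /i/ (V3): /b/ → onset of the next syllable (single consonants are always licit onsets).
Between /i/ (V3) and /o/ (V4): cluster /mw/ — /mw/ is itself a permitted onset, so the whole cluster goes right; preceding coda = ∅.
Between /o/ (V4) and /i/ (V5): cluster /whj/ — the longest permitted-onset suffix is /hj/; onset = /hj/, preceding coda = /w/.
Between /i/ (V5) and /i/ (V6): cluster /hll/ — the longest permitted-onset suffix is /l/; onset = /l/, preceding coda = /hl/.
Result: sjebs.mwi.bi.mwow.hjihl.li.
Mapping each syllable to C/V: /sjebs/ → CCVCC, /mwi/ → CCV, /bi/ → CV, /mwow/ → CCVC, /hjihl/ → CCVCC, /li/ → CV.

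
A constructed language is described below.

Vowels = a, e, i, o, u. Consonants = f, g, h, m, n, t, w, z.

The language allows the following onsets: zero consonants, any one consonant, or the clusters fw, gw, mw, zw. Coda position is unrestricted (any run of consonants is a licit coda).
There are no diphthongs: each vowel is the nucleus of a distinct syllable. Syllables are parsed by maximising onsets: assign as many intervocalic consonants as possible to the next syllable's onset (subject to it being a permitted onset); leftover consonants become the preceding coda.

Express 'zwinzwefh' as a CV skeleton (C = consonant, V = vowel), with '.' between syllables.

Vowels present: i, e; each is a nucleus, giving 2 syllables.
Between /i/ (V1) and /e/ (V2): cluster /nzw/ — the longest permitted-onset suffix is /zw/; onset = /zw/, preceding coda = /n/.
Result: zwin.zwefh.
Mapping each syllable to C/V: /zwin/ → CCVC, /zwefh/ → CCVCC.

CCVC.CCVCC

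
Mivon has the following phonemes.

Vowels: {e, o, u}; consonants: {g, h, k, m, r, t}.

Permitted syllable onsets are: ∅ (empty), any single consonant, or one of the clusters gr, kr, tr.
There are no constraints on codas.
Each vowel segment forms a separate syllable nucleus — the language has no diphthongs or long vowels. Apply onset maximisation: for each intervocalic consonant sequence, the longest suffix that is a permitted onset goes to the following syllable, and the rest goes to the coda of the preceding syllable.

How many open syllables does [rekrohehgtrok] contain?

The vowels are e, o, e, o — 4 nuclei, so 4 syllables.
/e…o/ gap (V1→V2): cluster /kr/ — /kr/ is itself a permitted onset, so the whole cluster goes right; preceding coda = ∅.
/o…e/ gap (V2→V3): /h/ is a single consonant, so it becomes the next onset.
/e…o/ gap (V3→V4): /hgtr/; trying suffixes from longest down, /tr/ is the first permitted one, so coda /hg/ | onset /tr/.
Result: re.kro.hehg.trok.
Classifying each syllable: /re/ (open), /kro/ (open), /hehg/ (closed), /trok/ (closed).
Open syllables: 2.

2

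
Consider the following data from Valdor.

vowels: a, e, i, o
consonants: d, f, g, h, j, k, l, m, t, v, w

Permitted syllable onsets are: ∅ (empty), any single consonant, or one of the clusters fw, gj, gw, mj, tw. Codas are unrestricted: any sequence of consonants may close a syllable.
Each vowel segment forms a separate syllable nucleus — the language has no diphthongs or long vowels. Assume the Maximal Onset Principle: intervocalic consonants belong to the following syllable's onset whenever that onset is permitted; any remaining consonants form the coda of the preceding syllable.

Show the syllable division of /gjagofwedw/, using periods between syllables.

gja.go.fwedw

Vowels present: a, o, e; each is a nucleus, giving 3 syllables.
σ1/σ2 boundary: /g/ is a single consonant, so it becomes the next onset.
σ2/σ3 boundary: /fw/ is a licit onset in full, so it all attaches to the next syllable.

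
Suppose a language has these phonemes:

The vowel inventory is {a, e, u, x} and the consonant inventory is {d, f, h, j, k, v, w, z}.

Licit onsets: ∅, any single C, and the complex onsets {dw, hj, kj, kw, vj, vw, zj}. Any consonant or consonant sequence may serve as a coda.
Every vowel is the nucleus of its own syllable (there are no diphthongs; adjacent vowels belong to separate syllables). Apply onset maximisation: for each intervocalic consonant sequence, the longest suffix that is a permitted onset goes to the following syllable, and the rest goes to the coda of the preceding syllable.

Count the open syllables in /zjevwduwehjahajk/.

3

Nuclei (vowels): e, u, e, a, a → 5 syllables.
Between /e/ (V1) and /u/ (V2): /vwd/ splits as /vw/ + /d/ (/d/ is the longest suffix that is a licit onset).
Between /u/ (V2) and /e/ (V3): /w/ is a single consonant, so it becomes the next onset.
Between /e/ (V3) and /a/ (V4): /hj/ is a licit onset in full, so it all attaches to the next syllable.
Between /a/ (V4) and /a/ (V5): /h/ → onset of the next syllable (single consonants are always licit onsets).
Syllabification: zjevw.du.we.hja.hajk.
Classifying each syllable: /zjevw/ (closed), /du/ (open), /we/ (open), /hja/ (open), /hajk/ (closed).
Open syllables: 3.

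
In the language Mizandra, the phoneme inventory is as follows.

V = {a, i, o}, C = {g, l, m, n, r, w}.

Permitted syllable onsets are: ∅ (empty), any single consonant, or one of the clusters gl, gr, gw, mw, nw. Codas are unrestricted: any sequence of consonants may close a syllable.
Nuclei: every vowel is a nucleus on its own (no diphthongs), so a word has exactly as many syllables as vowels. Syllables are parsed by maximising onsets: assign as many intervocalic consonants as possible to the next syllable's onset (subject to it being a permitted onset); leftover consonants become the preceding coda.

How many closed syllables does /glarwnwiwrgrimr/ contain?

3

Nuclei (vowels): a, i, i → 3 syllables.
Between /a/ (V1) and /i/ (V2): /rwnw/ splits as /rw/ + /nw/ (/nw/ is the longest suffix that is a licit onset).
Between /i/ (V2) and /i/ (V3): /wrgr/ splits as /wr/ + /gr/ (/gr/ is the longest suffix that is a licit onset).
Putting it together: glarw.nwiwr.grimr.
Classifying each syllable: /glarw/ (closed), /nwiwr/ (closed), /grimr/ (closed).
Closed syllables: 3.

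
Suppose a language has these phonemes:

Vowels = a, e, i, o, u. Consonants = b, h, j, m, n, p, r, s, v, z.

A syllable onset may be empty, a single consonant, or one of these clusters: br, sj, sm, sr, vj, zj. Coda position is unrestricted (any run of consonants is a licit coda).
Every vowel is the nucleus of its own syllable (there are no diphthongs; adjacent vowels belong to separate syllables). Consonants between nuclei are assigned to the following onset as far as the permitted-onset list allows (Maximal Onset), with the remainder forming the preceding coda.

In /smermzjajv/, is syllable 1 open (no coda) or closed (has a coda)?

Nuclei (vowels): e, a → 2 syllables.
V1 /e/ – V2 /a/: /rmzj/ — longest licit onset from the right is /zj/, leaving /rm/ as coda.
Result: smerm.zjajv.
Syllable 1 is /smerm/ with coda /rm/, so it is closed.

closed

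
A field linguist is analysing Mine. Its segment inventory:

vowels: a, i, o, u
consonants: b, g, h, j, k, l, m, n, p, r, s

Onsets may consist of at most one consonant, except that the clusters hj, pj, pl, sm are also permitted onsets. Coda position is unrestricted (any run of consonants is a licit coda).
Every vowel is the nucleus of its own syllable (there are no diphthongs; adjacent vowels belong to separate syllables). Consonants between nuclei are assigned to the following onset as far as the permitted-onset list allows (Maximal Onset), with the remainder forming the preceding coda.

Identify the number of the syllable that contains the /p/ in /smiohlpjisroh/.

3

Nuclei (vowels): i, o, i, o → 4 syllables.
σ1/σ2 boundary: nothing intervenes; syllable break is V.V.
σ2/σ3 boundary: /hlpj/ splits as /hl/ + /pj/ (/pj/ is the longest suffix that is a licit onset).
σ3/σ4 boundary: cluster /sr/ — the longest permitted-onset suffix is /r/; onset = /r/, preceding coda = /s/.
So the parse is smi.ohl.pjis.roh.
The /p/ is in the onset of syllable 3 (/pjis/).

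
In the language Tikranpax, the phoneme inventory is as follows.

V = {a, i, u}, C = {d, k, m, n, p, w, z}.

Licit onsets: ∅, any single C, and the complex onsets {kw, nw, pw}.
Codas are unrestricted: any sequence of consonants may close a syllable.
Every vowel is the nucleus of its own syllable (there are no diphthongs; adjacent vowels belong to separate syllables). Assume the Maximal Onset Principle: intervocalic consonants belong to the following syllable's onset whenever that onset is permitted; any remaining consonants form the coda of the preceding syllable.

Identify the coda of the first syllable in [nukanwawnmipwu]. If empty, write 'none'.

none

The vowels are u, a, a, i, u — 5 nuclei, so 5 syllables.
σ1/σ2 boundary: just /k/ — single C goes to the following onset.
σ2/σ3 boundary: /nw/ is a licit onset in full, so it all attaches to the next syllable.
σ3/σ4 boundary: /wnm/ splits as /wn/ + /m/ (/m/ is the longest suffix that is a licit onset).
σ4/σ5 boundary: /pw/ is a licit onset in full, so it all attaches to the next syllable.
Putting it together: nu.ka.nwawn.mi.pwu.
Syllable 1 is /nu/: onset /n/, nucleus /u/, coda ∅.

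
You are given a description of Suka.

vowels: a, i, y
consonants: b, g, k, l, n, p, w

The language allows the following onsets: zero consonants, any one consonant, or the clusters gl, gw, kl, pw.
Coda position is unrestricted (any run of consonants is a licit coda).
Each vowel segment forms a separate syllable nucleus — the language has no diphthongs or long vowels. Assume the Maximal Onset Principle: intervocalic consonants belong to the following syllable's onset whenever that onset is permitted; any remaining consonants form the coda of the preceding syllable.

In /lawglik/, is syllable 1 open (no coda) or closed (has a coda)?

closed

Vowels present: a, i; each is a nucleus, giving 2 syllables.
/a…i/ gap (V1→V2): /wgl/; trying suffixes from longest down, /gl/ is the first permitted one, so coda /w/ | onset /gl/.
Syllabification: law.glik.
Syllable 1 is /law/ with coda /w/, so it is closed.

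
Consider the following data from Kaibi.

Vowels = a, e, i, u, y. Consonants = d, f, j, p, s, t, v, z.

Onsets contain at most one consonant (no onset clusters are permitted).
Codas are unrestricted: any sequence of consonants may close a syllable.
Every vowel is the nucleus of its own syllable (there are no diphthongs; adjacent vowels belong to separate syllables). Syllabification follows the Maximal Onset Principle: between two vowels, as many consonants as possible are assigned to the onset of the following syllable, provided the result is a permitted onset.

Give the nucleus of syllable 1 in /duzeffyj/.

The vowels are u, e, y — 3 nuclei, so 3 syllables.
The first nucleus (vowel 1 from the left) is /u/.

u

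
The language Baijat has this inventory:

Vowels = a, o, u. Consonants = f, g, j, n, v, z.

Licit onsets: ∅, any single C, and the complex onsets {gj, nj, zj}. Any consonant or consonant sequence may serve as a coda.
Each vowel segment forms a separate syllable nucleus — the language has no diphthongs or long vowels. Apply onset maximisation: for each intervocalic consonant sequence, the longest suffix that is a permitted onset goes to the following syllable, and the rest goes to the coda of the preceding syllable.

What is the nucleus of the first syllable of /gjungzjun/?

Nuclei (vowels): u, u → 2 syllables.
The first nucleus (vowel 1 from the left) is /u/.

u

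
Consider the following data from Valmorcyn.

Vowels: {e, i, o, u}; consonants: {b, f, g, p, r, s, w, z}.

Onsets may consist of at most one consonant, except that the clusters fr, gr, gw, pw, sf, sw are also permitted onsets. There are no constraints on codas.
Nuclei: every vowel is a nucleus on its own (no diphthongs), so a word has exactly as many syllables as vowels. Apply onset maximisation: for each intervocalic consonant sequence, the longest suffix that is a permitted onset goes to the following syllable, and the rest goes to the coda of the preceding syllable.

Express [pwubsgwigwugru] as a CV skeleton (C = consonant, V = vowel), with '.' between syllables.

CCVCC.CCV.CCV.CCV

Nuclei (vowels): u, i, u, u → 4 syllables.
V1 /u/ – V2 /i/: /bsgw/ — longest licit onset from the right is /gw/, leaving /bs/ as coda.
V2 /i/ – V3 /u/: /gw/ is a licit onset in full, so it all attaches to the next syllable.
V3 /u/ – V4 /u/: /gr/ — entire cluster is a permitted onset → onset /gr/, coda ∅.
Syllabification: pwubs.gwi.gwu.gru.
Mapping each syllable to C/V: /pwubs/ → CCVCC, /gwi/ → CCV, /gwu/ → CCV, /gru/ → CCV.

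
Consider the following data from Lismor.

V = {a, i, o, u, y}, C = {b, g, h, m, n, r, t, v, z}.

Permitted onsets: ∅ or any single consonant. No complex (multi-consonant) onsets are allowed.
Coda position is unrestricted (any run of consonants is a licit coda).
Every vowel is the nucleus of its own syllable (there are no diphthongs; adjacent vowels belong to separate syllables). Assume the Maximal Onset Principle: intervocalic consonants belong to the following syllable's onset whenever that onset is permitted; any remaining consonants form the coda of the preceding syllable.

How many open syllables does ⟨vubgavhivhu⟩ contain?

1

Nuclei (vowels): u, a, i, u → 4 syllables.
V1 /u/ – V2 /a/: /bg/; trying suffixes from longest down, /g/ is the first permitted one, so coda /b/ | onset /g/.
V2 /a/ – V3 /i/: /vh/ splits as /v/ + /h/ (/h/ is the longest suffix that is a licit onset).
V3 /i/ – V4 /u/: cluster /vh/ — the longest permitted-onset suffix is /h/; onset = /h/, preceding coda = /v/.
So the parse is vub.gav.hiv.hu.
Classifying each syllable: /vub/ (closed), /gav/ (closed), /hiv/ (closed), /hu/ (open).
Open syllables: 1.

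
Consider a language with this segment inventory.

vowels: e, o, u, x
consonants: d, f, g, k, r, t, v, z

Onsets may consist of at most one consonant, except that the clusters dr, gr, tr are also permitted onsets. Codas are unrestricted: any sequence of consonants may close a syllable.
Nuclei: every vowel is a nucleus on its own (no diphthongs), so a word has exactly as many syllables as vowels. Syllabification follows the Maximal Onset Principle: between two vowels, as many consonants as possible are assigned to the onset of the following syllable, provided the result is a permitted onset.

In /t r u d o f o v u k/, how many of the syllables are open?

Vowels present: u, o, o, u; each is a nucleus, giving 4 syllables.
σ1/σ2 boundary: /d/ → onset of the next syllable (single consonants are always licit onsets).
σ2/σ3 boundary: just /f/ — single C goes to the following onset.
σ3/σ4 boundary: /v/ is a single consonant, so it becomes the next onset.
Result: tru.do.fo.vuk.
Classifying each syllable: /tru/ (open), /do/ (open), /fo/ (open), /vuk/ (closed).
Open syllables: 3.

3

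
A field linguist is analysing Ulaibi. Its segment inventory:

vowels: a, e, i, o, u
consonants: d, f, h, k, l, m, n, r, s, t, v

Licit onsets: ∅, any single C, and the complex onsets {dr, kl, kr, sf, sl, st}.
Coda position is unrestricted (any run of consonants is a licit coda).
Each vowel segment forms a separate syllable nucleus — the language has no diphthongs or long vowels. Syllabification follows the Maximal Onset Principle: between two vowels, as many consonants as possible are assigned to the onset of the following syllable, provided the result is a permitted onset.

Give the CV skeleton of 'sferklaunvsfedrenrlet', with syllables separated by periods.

Vowels present: e, a, u, e, e, e; each is a nucleus, giving 6 syllables.
Between /e/ (V1) and /a/ (V2): cluster /rkl/ — the longest permitted-onset suffix is /kl/; onset = /kl/, preceding coda = /r/.
Between /a/ (V2) and /u/ (V3): nothing intervenes; syllable break is V.V.
Between /u/ (V3) and /e/ (V4): /nvsf/ — longest licit onset from the right is /sf/, leaving /nv/ as coda.
Between /e/ (V4) and /e/ (V5): /dr/ — entire cluster is a permitted onset → onset /dr/, coda ∅.
Between /e/ (V5) and /e/ (V6): cluster /nrl/ — the longest permitted-onset suffix is /l/; onset = /l/, preceding coda = /nr/.
Syllabification: sfer.kla.unv.sfe.drenr.let.
Mapping each syllable to C/V: /sfer/ → CCVC, /kla/ → CCV, /unv/ → VCC, /sfe/ → CCV, /drenr/ → CCVCC, /let/ → CVC.

CCVC.CCV.VCC.CCV.CCVCC.CVC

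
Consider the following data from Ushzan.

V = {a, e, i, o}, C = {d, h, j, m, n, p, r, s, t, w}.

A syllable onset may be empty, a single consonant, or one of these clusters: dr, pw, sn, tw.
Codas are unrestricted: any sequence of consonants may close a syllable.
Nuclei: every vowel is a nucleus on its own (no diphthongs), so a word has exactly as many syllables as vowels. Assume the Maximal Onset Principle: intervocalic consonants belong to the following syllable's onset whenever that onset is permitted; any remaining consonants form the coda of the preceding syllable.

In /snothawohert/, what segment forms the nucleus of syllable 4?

Nuclei (vowels): o, a, o, e → 4 syllables.
The fourth nucleus (vowel 4 from the left) is /e/.

e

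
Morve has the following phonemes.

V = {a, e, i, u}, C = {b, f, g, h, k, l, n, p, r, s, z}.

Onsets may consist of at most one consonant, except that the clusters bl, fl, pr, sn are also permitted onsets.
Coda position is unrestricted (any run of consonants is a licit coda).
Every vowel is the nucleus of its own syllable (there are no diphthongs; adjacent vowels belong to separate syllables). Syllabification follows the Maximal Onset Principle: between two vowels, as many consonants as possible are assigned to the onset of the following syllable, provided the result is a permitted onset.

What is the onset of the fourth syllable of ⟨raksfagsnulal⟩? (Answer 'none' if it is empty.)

l

The vowels are a, a, u, a — 4 nuclei, so 4 syllables.
/a…a/ gap (V1→V2): /ksf/ — longest licit onset from the right is /f/, leaving /ks/ as coda.
/a…u/ gap (V2→V3): /gsn/ splits as /g/ + /sn/ (/sn/ is the longest suffix that is a licit onset).
/u…a/ gap (V3→V4): just /l/ — single C goes to the following onset.
Syllabification: raks.fag.snu.lal.
Syllable 4 is /lal/: onset /l/, nucleus /a/, coda /l/.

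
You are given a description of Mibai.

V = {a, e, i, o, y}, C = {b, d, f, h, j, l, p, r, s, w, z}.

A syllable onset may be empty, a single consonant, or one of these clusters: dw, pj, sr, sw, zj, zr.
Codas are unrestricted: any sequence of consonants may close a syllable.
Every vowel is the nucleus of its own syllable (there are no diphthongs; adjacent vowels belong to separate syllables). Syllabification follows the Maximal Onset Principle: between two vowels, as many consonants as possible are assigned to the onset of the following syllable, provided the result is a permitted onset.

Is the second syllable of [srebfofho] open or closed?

closed

Nuclei (vowels): e, o, o → 3 syllables.
Between /e/ (V1) and /o/ (V2): /bf/; trying suffixes from longest down, /f/ is the first permitted one, so coda /b/ | onset /f/.
Between /o/ (V2) and /o/ (V3): /fh/; trying suffixes from longest down, /h/ is the first permitted one, so coda /f/ | onset /h/.
Putting it together: sreb.fof.ho.
Syllable 2 is /fof/ with coda /f/, so it is closed.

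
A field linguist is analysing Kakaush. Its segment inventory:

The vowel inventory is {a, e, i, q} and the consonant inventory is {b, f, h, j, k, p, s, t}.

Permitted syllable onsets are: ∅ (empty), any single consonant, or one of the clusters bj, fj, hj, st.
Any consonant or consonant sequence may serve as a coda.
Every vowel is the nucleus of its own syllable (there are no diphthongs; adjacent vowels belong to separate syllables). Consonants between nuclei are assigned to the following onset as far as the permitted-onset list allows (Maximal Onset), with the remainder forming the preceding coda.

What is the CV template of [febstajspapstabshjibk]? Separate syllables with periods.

Vowels present: e, a, a, a, i; each is a nucleus, giving 5 syllables.
Between /e/ (V1) and /a/ (V2): /bst/ splits as /b/ + /st/ (/st/ is the longest suffix that is a licit onset).
Between /a/ (V2) and /a/ (V3): /jsp/; trying suffixes from longest down, /p/ is the first permitted one, so coda /js/ | onset /p/.
Between /a/ (V3) and /a/ (V4): /pst/; trying suffixes from longest down, /st/ is the first permitted one, so coda /p/ | onset /st/.
Between /a/ (V4) and /i/ (V5): /bshj/ splits as /bs/ + /hj/ (/hj/ is the longest suffix that is a licit onset).
So the parse is feb.stajs.pap.stabs.hjibk.
Mapping each syllable to C/V: /feb/ → CVC, /stajs/ → CCVCC, /pap/ → CVC, /stabs/ → CCVCC, /hjibk/ → CCVCC.

CVC.CCVCC.CVC.CCVCC.CCVCC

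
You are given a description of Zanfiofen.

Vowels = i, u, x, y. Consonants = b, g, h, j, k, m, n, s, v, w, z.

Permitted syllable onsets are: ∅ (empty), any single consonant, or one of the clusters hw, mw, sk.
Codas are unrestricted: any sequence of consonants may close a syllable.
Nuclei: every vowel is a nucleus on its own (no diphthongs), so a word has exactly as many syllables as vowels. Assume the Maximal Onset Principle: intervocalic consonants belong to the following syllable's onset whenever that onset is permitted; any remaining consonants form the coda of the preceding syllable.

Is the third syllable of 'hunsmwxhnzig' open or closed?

closed

Nuclei (vowels): u, x, i → 3 syllables.
/u…x/ gap (V1→V2): /nsmw/ splits as /ns/ + /mw/ (/mw/ is the longest suffix that is a licit onset).
/x…i/ gap (V2→V3): cluster /hnz/ — the longest permitted-onset suffix is /z/; onset = /z/, preceding coda = /hn/.
Syllabification: huns.mwxhn.zig.
Syllable 3 is /zig/ with coda /g/, so it is closed.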